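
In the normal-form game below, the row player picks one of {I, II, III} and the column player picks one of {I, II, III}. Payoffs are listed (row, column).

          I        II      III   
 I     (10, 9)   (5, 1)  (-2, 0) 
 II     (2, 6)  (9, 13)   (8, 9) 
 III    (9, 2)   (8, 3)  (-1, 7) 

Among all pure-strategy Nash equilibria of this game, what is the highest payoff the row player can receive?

Both I is a pure NE (the row player: 10 ≥ 9; the column player: 9 ≥ 1). The row player gets 10.
Both II is a pure NE (the row player: 9 ≥ 8; the column player: 13 ≥ 9). The row player gets 9.
Every other cell has a profitable deviation for at least one player. Highest of {10, 9} is 10.

10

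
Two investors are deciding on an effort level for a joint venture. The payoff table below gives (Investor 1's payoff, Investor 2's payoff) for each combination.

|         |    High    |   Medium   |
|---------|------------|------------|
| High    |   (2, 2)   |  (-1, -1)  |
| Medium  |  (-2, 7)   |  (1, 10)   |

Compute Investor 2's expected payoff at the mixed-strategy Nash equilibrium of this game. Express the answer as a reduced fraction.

9/2

Investor 1 mixes with probability p on High, chosen so Investor 2 is indifferent: 2p + 7(1−p) = (-1)p + 10(1−p) gives p = 1/2.
Investor 2's expected payoff is 2·1/2 + 7·1/2 = 9/2.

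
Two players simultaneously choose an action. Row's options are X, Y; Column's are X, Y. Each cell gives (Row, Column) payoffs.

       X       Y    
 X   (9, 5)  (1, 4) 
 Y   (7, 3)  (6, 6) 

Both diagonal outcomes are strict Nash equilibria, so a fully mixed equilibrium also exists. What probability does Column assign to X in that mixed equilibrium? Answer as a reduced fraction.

Column's mix q on X must make Row indifferent between X and Y.
Row's payoff from X: 9q + 1(1−q). From Y: 7q + 6(1−q).
Set equal: 2q = 5(1−q) → q = 5/7.

5/7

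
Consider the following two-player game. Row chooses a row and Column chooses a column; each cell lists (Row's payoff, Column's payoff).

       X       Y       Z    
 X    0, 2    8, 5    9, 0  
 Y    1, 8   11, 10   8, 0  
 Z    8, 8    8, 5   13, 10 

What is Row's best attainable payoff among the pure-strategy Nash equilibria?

13

Both Y is a pure NE (Row: 11 ≥ 8; Column: 10 ≥ 8). Row gets 11.
Both Z is a pure NE (Row: 13 ≥ 9; Column: 10 ≥ 8). Row gets 13.
Every other cell has a profitable deviation for at least one player. Highest of {11, 13} is 13.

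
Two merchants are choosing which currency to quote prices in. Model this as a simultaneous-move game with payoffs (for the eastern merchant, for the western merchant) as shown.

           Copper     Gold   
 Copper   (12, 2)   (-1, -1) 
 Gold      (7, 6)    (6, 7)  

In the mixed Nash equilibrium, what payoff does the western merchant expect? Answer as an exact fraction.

5

The eastern merchant mixes with probability p on Copper, chosen so the western merchant is indifferent: 2p + 6(1−p) = (-1)p + 7(1−p) gives p = 1/4.
The western merchant's expected payoff is 2·1/4 + 6·3/4 = 5.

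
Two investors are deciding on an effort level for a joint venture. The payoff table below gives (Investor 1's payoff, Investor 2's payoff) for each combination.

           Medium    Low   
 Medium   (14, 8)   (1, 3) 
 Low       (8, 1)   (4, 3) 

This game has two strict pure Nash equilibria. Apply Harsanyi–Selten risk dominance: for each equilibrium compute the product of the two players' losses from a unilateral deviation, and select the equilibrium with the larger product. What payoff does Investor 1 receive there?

14

At both Medium: Investor 1 loses 14 − 8 = 6 by deviating; Investor 2 loses 8 − 3 = 5. Product = 6·5 = 30.
At both Low: Investor 1 loses 4 − 1 = 3 by deviating; Investor 2 loses 3 − 1 = 2. Product = 3·2 = 6.
30 > 6, so both Medium is risk-dominant. Investor 1's payoff there is 14.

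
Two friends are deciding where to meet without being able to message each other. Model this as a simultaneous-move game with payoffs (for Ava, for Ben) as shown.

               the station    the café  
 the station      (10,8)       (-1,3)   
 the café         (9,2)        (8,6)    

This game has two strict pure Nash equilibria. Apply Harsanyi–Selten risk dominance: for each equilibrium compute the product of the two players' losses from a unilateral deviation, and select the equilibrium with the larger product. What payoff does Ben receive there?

6

At both the station: Ava loses 10 − 9 = 1 by deviating; Ben loses 8 − 3 = 5. Product = 1·5 = 5.
At both the café: Ava loses 8 − (-1) = 9 by deviating; Ben loses 6 − 2 = 4. Product = 9·4 = 36.
36 > 5, so both the café is risk-dominant. Ben's payoff there is 6.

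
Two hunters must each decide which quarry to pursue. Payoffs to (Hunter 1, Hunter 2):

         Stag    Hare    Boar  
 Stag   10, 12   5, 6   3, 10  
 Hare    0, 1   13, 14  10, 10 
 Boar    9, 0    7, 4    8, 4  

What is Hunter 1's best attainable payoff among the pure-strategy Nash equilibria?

13

Both Stag is a pure NE (Hunter 1: 10 ≥ 9; Hunter 2: 12 ≥ 10). Hunter 1 gets 10.
Both Hare is a pure NE (Hunter 1: 13 ≥ 7; Hunter 2: 14 ≥ 10). Hunter 1 gets 13.
Every other cell has a profitable deviation for at least one player. Highest of {10, 13} is 13.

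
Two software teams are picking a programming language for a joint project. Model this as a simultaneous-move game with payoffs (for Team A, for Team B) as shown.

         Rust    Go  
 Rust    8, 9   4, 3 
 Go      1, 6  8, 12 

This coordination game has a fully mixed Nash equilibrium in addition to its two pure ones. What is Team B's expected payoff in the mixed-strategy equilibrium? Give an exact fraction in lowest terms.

15/2

Team A mixes with probability p on Rust, chosen so Team B is indifferent: 9p + 6(1−p) = 3p + 12(1−p) gives p = 1/2.
Team B's expected payoff is 9·1/2 + 6·1/2 = 15/2.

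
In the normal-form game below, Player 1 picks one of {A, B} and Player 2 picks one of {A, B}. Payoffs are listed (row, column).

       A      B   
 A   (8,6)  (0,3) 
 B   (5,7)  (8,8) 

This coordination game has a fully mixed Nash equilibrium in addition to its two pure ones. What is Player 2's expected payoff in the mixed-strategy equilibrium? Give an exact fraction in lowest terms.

Player 1 mixes with probability p on A, chosen so Player 2 is indifferent: 6p + 7(1−p) = 3p + 8(1−p) gives p = 1/4.
Player 2's expected payoff is 6·1/4 + 7·3/4 = 27/4.

27/4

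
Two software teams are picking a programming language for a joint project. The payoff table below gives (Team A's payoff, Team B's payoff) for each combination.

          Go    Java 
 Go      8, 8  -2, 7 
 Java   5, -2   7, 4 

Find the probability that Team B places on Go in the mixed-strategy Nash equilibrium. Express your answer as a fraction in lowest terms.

Team B's mix q on Go must make Team A indifferent between Go and Java.
Team A's payoff from Go: 8q + (-2)(1−q). From Java: 5q + 7(1−q).
Set equal: 3q = 9(1−q) → q = 9/12 = 3/4.

3/4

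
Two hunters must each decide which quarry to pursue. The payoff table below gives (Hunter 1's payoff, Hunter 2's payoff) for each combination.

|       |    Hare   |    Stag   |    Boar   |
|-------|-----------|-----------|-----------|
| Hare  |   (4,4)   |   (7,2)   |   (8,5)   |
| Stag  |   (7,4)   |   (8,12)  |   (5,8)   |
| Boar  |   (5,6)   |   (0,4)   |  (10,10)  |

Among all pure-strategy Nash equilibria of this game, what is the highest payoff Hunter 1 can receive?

10

Both Stag is a pure NE (Hunter 1: 8 ≥ 7; Hunter 2: 12 ≥ 8). Hunter 1 gets 8.
Both Boar is a pure NE (Hunter 1: 10 ≥ 8; Hunter 2: 10 ≥ 6). Hunter 1 gets 10.
Every other cell has a profitable deviation for at least one player. Highest of {8, 10} is 10.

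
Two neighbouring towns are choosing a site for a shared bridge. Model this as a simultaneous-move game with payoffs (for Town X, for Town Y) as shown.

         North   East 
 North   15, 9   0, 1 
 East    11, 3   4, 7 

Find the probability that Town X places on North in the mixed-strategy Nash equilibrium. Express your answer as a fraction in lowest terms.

Town X's mix p on North must make Town Y indifferent between North and East.
Town Y's payoff from North: 9p + 3(1−p). From East: 1p + 7(1−p).
Set equal: 8p = 4(1−p) → p = 4/12 = 1/3.

1/3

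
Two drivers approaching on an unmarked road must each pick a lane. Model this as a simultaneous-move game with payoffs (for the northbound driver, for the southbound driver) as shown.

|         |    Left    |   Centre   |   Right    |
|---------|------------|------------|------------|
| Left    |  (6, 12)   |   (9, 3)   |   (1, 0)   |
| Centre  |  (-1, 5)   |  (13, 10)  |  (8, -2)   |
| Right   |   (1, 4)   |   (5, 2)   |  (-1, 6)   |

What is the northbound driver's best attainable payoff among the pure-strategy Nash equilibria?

Both Left is a pure NE (the northbound driver: 6 ≥ 1; the southbound driver: 12 ≥ 3). The northbound driver gets 6.
Both Centre is a pure NE (the northbound driver: 13 ≥ 9; the southbound driver: 10 ≥ 5). The northbound driver gets 13.
Every other cell has a profitable deviation for at least one player. Highest of {6, 13} is 13.

13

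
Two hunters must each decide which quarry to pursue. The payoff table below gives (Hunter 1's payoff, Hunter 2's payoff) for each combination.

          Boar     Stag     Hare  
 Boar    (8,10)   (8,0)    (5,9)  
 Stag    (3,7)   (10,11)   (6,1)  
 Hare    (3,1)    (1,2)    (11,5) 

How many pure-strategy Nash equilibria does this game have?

3

Both Boar: Hunter 1 gets 8 (best alternative 3); Hunter 2 gets 10 (best alternative 9). Neither deviates — NE.
Both Stag: Hunter 1 gets 10 (best alternative 8); Hunter 2 gets 11 (best alternative 7). Neither deviates — NE.
Both Hare: Hunter 1 gets 11 (best alternative 6); Hunter 2 gets 5 (best alternative 2). Neither deviates — NE.
(Stag, Boar) is not a NE: Hunter 1 would switch to Boar (8 > 3).
No other cell survives both best-response checks, so there are 3 pure NE.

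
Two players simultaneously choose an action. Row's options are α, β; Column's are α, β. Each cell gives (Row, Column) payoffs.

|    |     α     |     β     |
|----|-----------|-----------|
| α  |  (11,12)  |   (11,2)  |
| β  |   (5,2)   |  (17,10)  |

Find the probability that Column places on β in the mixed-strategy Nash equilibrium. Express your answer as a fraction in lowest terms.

1/2

Column's mix q on α must make Row indifferent between α and β.
Row's payoff from α: 11q + 11(1−q). From β: 5q + 17(1−q).
Set equal: 6q = 6(1−q) → q = 6/12 = 1/2.
Probability on β is 1 − 1/2 = 1/2.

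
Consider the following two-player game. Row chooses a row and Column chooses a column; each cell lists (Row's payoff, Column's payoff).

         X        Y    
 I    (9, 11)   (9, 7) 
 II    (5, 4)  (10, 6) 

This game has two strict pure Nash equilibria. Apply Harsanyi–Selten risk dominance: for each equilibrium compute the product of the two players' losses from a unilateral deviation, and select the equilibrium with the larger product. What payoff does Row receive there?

At (I, X): Row loses 9 − 5 = 4 by deviating; Column loses 11 − 7 = 4. Product = 4·4 = 16.
At (II, Y): Row loses 10 − 9 = 1 by deviating; Column loses 6 − 4 = 2. Product = 1·2 = 2.
16 > 2, so (I, X) is risk-dominant. Row's payoff there is 9.

9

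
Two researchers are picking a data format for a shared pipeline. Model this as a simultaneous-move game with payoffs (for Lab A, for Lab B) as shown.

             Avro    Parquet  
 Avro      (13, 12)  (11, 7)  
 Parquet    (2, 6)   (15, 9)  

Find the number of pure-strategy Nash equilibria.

2

Both Avro: Lab A gets 13 (best alternative 2); Lab B gets 12 (best alternative 7). Neither deviates — NE.
Both Parquet: Lab A gets 15 (best alternative 11); Lab B gets 9 (best alternative 6). Neither deviates — NE.
(Parquet, Avro) is not a NE: Lab A would switch to Avro (13 > 2).
No other cell survives both best-response checks, so there are 2 pure NE.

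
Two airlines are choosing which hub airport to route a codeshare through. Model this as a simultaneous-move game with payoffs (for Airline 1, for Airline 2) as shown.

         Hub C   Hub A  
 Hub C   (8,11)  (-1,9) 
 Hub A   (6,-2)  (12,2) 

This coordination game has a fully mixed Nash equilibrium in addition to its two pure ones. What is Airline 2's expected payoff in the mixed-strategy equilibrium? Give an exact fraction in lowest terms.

20/3

Airline 1 mixes with probability p on Hub C, chosen so Airline 2 is indifferent: 11p + (-2)(1−p) = 9p + 2(1−p) gives p = 2/3.
Airline 2's expected payoff is 11·2/3 + (-2)·1/3 = 20/3.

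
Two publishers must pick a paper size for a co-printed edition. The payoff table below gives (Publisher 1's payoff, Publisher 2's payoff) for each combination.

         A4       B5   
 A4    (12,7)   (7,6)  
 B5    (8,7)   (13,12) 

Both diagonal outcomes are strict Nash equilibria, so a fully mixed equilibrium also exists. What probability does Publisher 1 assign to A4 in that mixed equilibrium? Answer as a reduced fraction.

Publisher 1's mix p on A4 must make Publisher 2 indifferent between A4 and B5.
Publisher 2's payoff from A4: 7p + 7(1−p). From B5: 6p + 12(1−p).
Set equal: 1p = 5(1−p) → p = 5/6.

5/6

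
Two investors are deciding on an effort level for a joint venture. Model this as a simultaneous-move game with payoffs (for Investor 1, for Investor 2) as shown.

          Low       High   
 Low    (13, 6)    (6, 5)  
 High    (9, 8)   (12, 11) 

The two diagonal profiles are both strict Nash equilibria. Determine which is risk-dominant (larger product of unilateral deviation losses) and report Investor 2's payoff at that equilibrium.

At both Low: Investor 1 loses 13 − 9 = 4 by deviating; Investor 2 loses 6 − 5 = 1. Product = 4·1 = 4.
At both High: Investor 1 loses 12 − 6 = 6 by deviating; Investor 2 loses 11 − 8 = 3. Product = 6·3 = 18.
18 > 4, so both High is risk-dominant. Investor 2's payoff there is 11.

11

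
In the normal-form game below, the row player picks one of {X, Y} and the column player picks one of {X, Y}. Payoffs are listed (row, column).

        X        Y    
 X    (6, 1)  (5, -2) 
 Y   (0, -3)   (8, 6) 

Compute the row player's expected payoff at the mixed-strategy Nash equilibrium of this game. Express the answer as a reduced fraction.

The column player mixes with probability q on X, chosen so the row player is indifferent: 6q + 5(1−q) = 0q + 8(1−q) gives q = 1/3.
The row player's expected payoff (from either row, since indifferent) is 6·1/3 + 5·2/3 = 16/3.

16/3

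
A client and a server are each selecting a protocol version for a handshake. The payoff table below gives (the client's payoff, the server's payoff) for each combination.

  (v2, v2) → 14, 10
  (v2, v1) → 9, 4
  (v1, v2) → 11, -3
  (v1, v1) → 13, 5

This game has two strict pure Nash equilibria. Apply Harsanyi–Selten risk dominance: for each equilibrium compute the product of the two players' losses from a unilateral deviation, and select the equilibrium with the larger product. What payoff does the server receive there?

At both v2: the client loses 14 − 11 = 3 by deviating; the server loses 10 − 4 = 6. Product = 3·6 = 18.
At both v1: the client loses 13 − 9 = 4 by deviating; the server loses 5 − (-3) = 8. Product = 4·8 = 32.
32 > 18, so both v1 is risk-dominant. The server's payoff there is 5.

5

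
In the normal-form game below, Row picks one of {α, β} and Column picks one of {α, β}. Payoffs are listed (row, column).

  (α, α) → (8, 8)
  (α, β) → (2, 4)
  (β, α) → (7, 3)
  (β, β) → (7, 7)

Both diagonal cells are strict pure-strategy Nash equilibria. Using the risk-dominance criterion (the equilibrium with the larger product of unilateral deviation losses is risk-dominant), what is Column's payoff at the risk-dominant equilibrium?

7

At both α: Row loses 8 − 7 = 1 by deviating; Column loses 8 − 4 = 4. Product = 1·4 = 4.
At both β: Row loses 7 − 2 = 5 by deviating; Column loses 7 − 3 = 4. Product = 5·4 = 20.
20 > 4, so both β is risk-dominant. Column's payoff there is 7.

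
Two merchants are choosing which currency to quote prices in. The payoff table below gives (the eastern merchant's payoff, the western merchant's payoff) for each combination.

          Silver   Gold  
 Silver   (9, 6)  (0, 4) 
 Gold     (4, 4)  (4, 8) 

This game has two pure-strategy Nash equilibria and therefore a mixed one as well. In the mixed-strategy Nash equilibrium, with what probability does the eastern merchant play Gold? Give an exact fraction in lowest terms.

The eastern merchant's mix p on Silver must make the western merchant indifferent between Silver and Gold.
The western merchant's payoff from Silver: 6p + 4(1−p). From Gold: 4p + 8(1−p).
Set equal: 2p = 4(1−p) → p = 4/6 = 2/3.
Probability on Gold is 1 − 2/3 = 1/3.

1/3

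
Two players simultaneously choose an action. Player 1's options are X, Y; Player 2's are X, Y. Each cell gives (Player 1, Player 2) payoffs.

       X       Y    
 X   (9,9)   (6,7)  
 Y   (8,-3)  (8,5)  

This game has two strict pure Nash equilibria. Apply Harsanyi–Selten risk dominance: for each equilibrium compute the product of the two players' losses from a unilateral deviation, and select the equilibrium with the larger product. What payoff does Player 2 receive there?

5

At both X: Player 1 loses 9 − 8 = 1 by deviating; Player 2 loses 9 − 7 = 2. Product = 1·2 = 2.
At both Y: Player 1 loses 8 − 6 = 2 by deviating; Player 2 loses 5 − (-3) = 8. Product = 2·8 = 16.
16 > 2, so both Y is risk-dominant. Player 2's payoff there is 5.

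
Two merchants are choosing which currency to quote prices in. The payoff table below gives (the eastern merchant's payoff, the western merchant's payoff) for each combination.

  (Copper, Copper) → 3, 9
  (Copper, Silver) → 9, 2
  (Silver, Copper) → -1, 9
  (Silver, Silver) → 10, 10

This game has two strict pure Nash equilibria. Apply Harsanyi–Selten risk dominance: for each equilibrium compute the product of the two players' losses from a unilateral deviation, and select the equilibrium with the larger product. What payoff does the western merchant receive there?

9

At both Copper: the eastern merchant loses 3 − (-1) = 4 by deviating; the western merchant loses 9 − 2 = 7. Product = 4·7 = 28.
At both Silver: the eastern merchant loses 10 − 9 = 1 by deviating; the western merchant loses 10 − 9 = 1. Product = 1·1 = 1.
28 > 1, so both Copper is risk-dominant. The western merchant's payoff there is 9.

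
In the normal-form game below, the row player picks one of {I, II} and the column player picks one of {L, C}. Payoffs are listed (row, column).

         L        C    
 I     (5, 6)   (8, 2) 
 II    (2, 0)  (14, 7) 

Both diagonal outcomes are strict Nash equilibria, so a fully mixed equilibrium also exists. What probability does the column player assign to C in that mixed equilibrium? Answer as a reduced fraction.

1/3

The column player's mix q on L must make the row player indifferent between I and II.
The row player's payoff from I: 5q + 8(1−q). From II: 2q + 14(1−q).
Set equal: 3q = 6(1−q) → q = 6/9 = 2/3.
Probability on C is 1 − 2/3 = 1/3.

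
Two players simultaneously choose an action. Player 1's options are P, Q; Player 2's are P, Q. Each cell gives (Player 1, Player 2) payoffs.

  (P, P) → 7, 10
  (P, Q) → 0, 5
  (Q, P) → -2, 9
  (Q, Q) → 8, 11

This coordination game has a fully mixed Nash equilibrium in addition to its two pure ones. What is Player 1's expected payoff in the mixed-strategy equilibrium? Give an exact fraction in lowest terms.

Player 2 mixes with probability q on P, chosen so Player 1 is indifferent: 7q + 0(1−q) = (-2)q + 8(1−q) gives q = 8/17.
Player 1's expected payoff (from either row, since indifferent) is 7·8/17 + 0·9/17 = 56/17.

56/17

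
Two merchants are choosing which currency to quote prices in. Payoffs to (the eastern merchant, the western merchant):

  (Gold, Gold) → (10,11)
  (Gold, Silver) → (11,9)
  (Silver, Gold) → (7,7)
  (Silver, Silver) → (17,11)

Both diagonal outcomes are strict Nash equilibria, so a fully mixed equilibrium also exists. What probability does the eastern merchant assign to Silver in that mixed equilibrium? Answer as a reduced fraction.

1/3

The eastern merchant's mix p on Gold must make the western merchant indifferent between Gold and Silver.
The western merchant's payoff from Gold: 11p + 7(1−p). From Silver: 9p + 11(1−p).
Set equal: 2p = 4(1−p) → p = 4/6 = 2/3.
Probability on Silver is 1 − 2/3 = 1/3.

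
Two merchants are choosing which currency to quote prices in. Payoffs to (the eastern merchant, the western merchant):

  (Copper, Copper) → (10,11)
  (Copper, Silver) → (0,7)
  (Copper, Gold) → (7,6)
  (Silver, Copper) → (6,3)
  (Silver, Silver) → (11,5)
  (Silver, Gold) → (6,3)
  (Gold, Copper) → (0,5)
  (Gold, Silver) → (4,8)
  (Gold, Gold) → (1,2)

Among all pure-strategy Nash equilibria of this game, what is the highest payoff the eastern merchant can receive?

11

Both Copper is a pure NE (the eastern merchant: 10 ≥ 6; the western merchant: 11 ≥ 7). The eastern merchant gets 10.
Both Silver is a pure NE (the eastern merchant: 11 ≥ 4; the western merchant: 5 ≥ 3). The eastern merchant gets 11.
Every other cell has a profitable deviation for at least one player. Highest of {10, 11} is 11.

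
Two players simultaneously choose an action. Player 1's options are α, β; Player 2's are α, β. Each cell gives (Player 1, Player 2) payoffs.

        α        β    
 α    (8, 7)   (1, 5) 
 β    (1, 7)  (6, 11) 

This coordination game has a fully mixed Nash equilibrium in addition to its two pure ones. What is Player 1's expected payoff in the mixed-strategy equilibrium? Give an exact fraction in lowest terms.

47/12

Player 2 mixes with probability q on α, chosen so Player 1 is indifferent: 8q + 1(1−q) = 1q + 6(1−q) gives q = 5/12.
Player 1's expected payoff (from either row, since indifferent) is 8·5/12 + 1·7/12 = 47/12.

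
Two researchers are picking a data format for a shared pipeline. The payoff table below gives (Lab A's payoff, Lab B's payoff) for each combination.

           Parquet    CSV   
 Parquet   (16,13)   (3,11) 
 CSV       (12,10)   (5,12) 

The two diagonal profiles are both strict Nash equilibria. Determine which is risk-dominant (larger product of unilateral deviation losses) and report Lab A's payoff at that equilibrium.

16

At both Parquet: Lab A loses 16 − 12 = 4 by deviating; Lab B loses 13 − 11 = 2. Product = 4·2 = 8.
At both CSV: Lab A loses 5 − 3 = 2 by deviating; Lab B loses 12 − 10 = 2. Product = 2·2 = 4.
8 > 4, so both Parquet is risk-dominant. Lab A's payoff there is 16.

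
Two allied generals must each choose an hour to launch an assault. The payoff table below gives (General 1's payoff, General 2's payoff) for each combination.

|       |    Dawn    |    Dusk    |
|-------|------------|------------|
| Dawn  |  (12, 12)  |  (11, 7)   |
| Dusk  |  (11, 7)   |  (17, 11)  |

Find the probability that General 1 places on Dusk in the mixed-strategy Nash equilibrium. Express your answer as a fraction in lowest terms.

5/9

General 1's mix p on Dawn must make General 2 indifferent between Dawn and Dusk.
General 2's payoff from Dawn: 12p + 7(1−p). From Dusk: 7p + 11(1−p).
Set equal: 5p = 4(1−p) → p = 4/9.
Probability on Dusk is 1 − 4/9 = 5/9.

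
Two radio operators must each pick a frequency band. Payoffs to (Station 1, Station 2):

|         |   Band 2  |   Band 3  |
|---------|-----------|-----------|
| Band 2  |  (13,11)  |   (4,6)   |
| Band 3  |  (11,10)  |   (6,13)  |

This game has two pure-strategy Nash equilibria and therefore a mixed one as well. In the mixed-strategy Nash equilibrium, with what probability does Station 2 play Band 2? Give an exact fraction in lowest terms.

Station 2's mix q on Band 2 must make Station 1 indifferent between Band 2 and Band 3.
Station 1's payoff from Band 2: 13q + 4(1−q). From Band 3: 11q + 6(1−q).
Set equal: 2q = 2(1−q) → q = 2/4 = 1/2.

1/2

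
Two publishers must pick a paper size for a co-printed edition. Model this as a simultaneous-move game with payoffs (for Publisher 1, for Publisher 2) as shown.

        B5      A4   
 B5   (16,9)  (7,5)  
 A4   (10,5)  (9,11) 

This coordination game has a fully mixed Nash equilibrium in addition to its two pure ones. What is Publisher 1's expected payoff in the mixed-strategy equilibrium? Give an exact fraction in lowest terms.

Publisher 2 mixes with probability q on B5, chosen so Publisher 1 is indifferent: 16q + 7(1−q) = 10q + 9(1−q) gives q = 1/4.
Publisher 1's expected payoff (from either row, since indifferent) is 16·1/4 + 7·3/4 = 37/4.

37/4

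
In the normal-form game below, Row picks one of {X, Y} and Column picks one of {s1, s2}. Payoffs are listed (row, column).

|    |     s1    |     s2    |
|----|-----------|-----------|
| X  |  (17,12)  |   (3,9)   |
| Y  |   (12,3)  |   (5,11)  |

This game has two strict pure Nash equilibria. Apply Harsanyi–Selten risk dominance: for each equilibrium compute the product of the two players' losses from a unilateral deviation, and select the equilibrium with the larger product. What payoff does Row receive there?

5

At (X, s1): Row loses 17 − 12 = 5 by deviating; Column loses 12 − 9 = 3. Product = 5·3 = 15.
At (Y, s2): Row loses 5 − 3 = 2 by deviating; Column loses 11 − 3 = 8. Product = 2·8 = 16.
16 > 15, so (Y, s2) is risk-dominant. Row's payoff there is 5.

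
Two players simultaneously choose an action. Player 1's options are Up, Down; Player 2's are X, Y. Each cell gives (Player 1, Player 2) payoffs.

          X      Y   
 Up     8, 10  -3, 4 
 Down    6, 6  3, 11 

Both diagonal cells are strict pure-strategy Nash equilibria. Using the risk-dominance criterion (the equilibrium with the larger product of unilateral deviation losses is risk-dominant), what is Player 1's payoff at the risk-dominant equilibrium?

3

At (Up, X): Player 1 loses 8 − 6 = 2 by deviating; Player 2 loses 10 − 4 = 6. Product = 2·6 = 12.
At (Down, Y): Player 1 loses 3 − (-3) = 6 by deviating; Player 2 loses 11 − 6 = 5. Product = 6·5 = 30.
30 > 12, so (Down, Y) is risk-dominant. Player 1's payoff there is 3.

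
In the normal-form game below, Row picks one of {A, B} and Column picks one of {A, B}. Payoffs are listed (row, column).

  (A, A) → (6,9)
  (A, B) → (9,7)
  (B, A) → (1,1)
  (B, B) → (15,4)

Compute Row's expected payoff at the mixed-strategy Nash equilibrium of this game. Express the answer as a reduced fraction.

Column mixes with probability q on A, chosen so Row is indifferent: 6q + 9(1−q) = 1q + 15(1−q) gives q = 6/11.
Row's expected payoff (from either row, since indifferent) is 6·6/11 + 9·5/11 = 81/11.

81/11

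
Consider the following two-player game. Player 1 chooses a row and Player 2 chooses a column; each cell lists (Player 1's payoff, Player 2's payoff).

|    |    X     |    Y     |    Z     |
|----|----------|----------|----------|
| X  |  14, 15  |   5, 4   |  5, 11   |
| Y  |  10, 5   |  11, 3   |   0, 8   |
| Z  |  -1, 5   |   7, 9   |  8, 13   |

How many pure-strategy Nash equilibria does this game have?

2

Both X: Player 1 gets 14 (best alternative 10); Player 2 gets 15 (best alternative 11). Neither deviates — NE.
Both Z: Player 1 gets 8 (best alternative 5); Player 2 gets 13 (best alternative 9). Neither deviates — NE.
Both Y is not a NE: Player 2 would switch to Z (8 > 3).
No other cell survives both best-response checks, so there are 2 pure NE.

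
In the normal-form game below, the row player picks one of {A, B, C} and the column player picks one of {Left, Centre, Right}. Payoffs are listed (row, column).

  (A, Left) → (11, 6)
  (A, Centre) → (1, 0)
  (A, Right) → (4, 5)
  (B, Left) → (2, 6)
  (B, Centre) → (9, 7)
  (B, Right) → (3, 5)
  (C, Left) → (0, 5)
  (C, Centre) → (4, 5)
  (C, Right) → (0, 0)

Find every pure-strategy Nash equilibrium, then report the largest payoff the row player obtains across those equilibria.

11

(A, Left) is a pure NE (the row player: 11 ≥ 2; the column player: 6 ≥ 5). The row player gets 11.
(B, Centre) is a pure NE (the row player: 9 ≥ 4; the column player: 7 ≥ 6). The row player gets 9.
Every other cell has a profitable deviation for at least one player. Highest of {11, 9} is 11.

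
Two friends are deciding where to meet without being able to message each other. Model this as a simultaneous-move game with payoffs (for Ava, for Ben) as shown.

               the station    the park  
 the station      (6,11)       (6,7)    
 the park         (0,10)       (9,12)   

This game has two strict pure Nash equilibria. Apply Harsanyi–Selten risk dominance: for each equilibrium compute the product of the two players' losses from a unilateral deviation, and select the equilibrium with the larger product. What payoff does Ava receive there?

6

At both the station: Ava loses 6 − 0 = 6 by deviating; Ben loses 11 − 7 = 4. Product = 6·4 = 24.
At both the park: Ava loses 9 − 6 = 3 by deviating; Ben loses 12 − 10 = 2. Product = 3·2 = 6.
24 > 6, so both the station is risk-dominant. Ava's payoff there is 6.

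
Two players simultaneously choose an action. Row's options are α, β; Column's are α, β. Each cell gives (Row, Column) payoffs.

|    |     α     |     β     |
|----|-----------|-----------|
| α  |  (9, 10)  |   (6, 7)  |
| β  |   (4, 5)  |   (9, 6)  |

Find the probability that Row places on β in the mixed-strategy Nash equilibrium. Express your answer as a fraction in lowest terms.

3/4

Row's mix p on α must make Column indifferent between α and β.
Column's payoff from α: 10p + 5(1−p). From β: 7p + 6(1−p).
Set equal: 3p = 1(1−p) → p = 1/4.
Probability on β is 1 − 1/4 = 3/4.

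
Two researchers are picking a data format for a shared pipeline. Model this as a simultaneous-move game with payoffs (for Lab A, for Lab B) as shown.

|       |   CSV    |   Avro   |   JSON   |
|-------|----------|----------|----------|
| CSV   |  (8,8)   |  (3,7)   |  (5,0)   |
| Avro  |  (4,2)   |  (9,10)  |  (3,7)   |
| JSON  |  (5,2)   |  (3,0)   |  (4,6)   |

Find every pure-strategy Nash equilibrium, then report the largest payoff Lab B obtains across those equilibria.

10

Both CSV is a pure NE (Lab A: 8 ≥ 5; Lab B: 8 ≥ 7). Lab B gets 8.
Both Avro is a pure NE (Lab A: 9 ≥ 3; Lab B: 10 ≥ 7). Lab B gets 10.
Every other cell has a profitable deviation for at least one player. Highest of {8, 10} is 10.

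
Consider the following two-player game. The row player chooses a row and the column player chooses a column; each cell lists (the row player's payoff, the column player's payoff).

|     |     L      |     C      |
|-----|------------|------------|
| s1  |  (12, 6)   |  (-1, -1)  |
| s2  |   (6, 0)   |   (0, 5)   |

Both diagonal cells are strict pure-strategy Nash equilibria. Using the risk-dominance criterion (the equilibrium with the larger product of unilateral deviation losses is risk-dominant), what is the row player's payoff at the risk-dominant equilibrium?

12

At (s1, L): the row player loses 12 − 6 = 6 by deviating; the column player loses 6 − (-1) = 7. Product = 6·7 = 42.
At (s2, C): the row player loses 0 − (-1) = 1 by deviating; the column player loses 5 − 0 = 5. Product = 1·5 = 5.
42 > 5, so (s1, L) is risk-dominant. The row player's payoff there is 12.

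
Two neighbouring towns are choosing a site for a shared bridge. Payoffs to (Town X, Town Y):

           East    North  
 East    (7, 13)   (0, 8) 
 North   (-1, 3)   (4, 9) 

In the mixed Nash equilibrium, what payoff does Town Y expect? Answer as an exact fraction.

93/11

Town X mixes with probability p on East, chosen so Town Y is indifferent: 13p + 3(1−p) = 8p + 9(1−p) gives p = 6/11.
Town Y's expected payoff is 13·6/11 + 3·5/11 = 93/11.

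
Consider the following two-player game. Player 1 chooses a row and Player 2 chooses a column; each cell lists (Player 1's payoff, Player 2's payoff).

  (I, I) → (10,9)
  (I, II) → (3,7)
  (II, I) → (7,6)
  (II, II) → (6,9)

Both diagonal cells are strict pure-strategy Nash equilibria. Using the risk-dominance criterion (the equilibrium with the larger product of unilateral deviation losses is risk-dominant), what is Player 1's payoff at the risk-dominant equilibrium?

6

At both I: Player 1 loses 10 − 7 = 3 by deviating; Player 2 loses 9 − 7 = 2. Product = 3·2 = 6.
At both II: Player 1 loses 6 − 3 = 3 by deviating; Player 2 loses 9 − 6 = 3. Product = 3·3 = 9.
9 > 6, so both II is risk-dominant. Player 1's payoff there is 6.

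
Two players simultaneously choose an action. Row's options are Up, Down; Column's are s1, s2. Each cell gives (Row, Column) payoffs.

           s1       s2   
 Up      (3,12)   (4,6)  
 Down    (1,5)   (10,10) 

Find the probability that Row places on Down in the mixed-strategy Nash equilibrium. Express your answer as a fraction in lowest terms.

Row's mix p on Up must make Column indifferent between s1 and s2.
Column's payoff from s1: 12p + 5(1−p). From s2: 6p + 10(1−p).
Set equal: 6p = 5(1−p) → p = 5/11.
Probability on Down is 1 − 5/11 = 6/11.

6/11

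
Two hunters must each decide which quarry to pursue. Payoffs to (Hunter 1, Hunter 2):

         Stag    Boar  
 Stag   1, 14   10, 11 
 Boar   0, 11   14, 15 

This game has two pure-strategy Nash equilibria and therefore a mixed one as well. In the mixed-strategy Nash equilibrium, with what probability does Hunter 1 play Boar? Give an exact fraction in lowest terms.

Hunter 1's mix p on Stag must make Hunter 2 indifferent between Stag and Boar.
Hunter 2's payoff from Stag: 14p + 11(1−p). From Boar: 11p + 15(1−p).
Set equal: 3p = 4(1−p) → p = 4/7.
Probability on Boar is 1 − 4/7 = 3/7.

3/7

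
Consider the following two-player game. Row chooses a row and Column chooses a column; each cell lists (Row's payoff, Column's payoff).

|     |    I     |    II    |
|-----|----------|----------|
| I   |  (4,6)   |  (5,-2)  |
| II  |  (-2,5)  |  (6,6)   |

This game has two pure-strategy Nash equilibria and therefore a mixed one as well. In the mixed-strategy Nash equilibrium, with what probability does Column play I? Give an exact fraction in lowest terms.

1/7

Column's mix q on I must make Row indifferent between I and II.
Row's payoff from I: 4q + 5(1−q). From II: (-2)q + 6(1−q).
Set equal: 6q = 1(1−q) → q = 1/7.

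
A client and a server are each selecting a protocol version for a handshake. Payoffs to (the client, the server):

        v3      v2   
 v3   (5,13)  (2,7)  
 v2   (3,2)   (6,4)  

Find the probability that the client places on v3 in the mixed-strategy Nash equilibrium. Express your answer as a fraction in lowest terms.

1/4

The client's mix p on v3 must make the server indifferent between v3 and v2.
The server's payoff from v3: 13p + 2(1−p). From v2: 7p + 4(1−p).
Set equal: 6p = 2(1−p) → p = 2/8 = 1/4.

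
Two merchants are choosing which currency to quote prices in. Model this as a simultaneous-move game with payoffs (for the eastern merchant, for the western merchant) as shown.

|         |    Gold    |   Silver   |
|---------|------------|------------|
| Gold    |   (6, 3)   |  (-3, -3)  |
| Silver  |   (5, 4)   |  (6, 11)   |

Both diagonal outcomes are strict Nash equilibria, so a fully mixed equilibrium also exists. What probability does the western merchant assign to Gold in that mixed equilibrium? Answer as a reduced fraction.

The western merchant's mix q on Gold must make the eastern merchant indifferent between Gold and Silver.
The eastern merchant's payoff from Gold: 6q + (-3)(1−q). From Silver: 5q + 6(1−q).
Set equal: 1q = 9(1−q) → q = 9/10.

9/10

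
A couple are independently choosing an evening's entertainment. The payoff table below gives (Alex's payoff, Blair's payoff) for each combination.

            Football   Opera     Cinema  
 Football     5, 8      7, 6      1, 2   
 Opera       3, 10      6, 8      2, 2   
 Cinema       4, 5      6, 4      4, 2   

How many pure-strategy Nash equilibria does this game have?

Both Football: Alex gets 5 (best alternative 4); Blair gets 8 (best alternative 6). Neither deviates — NE.
Both Opera is not a NE: Alex would switch to Football (7 > 6).
No other cell survives both best-response checks, so there is 1 pure NE.

1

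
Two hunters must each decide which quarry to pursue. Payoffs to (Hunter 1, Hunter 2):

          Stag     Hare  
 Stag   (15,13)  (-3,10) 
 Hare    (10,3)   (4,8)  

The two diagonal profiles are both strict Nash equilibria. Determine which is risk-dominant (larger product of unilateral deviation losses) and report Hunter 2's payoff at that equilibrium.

8

At both Stag: Hunter 1 loses 15 − 10 = 5 by deviating; Hunter 2 loses 13 − 10 = 3. Product = 5·3 = 15.
At both Hare: Hunter 1 loses 4 − (-3) = 7 by deviating; Hunter 2 loses 8 − 3 = 5. Product = 7·5 = 35.
35 > 15, so both Hare is risk-dominant. Hunter 2's payoff there is 8.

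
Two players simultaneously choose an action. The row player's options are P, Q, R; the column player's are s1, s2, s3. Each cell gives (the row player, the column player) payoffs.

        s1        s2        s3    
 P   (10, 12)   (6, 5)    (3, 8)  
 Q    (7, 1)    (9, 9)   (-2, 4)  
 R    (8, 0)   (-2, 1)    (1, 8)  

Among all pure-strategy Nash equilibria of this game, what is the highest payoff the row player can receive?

10

(P, s1) is a pure NE (the row player: 10 ≥ 8; the column player: 12 ≥ 8). The row player gets 10.
(Q, s2) is a pure NE (the row player: 9 ≥ 6; the column player: 9 ≥ 4). The row player gets 9.
Every other cell has a profitable deviation for at least one player. Highest of {10, 9} is 10.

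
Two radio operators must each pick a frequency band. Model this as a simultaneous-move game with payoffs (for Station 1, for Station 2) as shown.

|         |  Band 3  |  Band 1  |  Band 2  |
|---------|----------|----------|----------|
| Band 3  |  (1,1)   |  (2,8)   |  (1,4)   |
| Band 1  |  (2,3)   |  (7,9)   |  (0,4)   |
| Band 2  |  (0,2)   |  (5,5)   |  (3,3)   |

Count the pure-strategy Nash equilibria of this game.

1

Both Band 1: Station 1 gets 7 (best alternative 5); Station 2 gets 9 (best alternative 4). Neither deviates — NE.
Both Band 2 is not a NE: Station 2 would switch to Band 1 (5 > 3).
No other cell survives both best-response checks, so there is 1 pure NE.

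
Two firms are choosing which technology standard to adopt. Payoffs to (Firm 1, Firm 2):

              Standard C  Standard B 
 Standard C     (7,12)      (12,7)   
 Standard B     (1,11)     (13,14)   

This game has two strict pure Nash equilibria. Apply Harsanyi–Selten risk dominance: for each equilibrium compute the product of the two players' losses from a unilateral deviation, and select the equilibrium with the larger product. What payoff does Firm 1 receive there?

At both Standard C: Firm 1 loses 7 − 1 = 6 by deviating; Firm 2 loses 12 − 7 = 5. Product = 6·5 = 30.
At both Standard B: Firm 1 loses 13 − 12 = 1 by deviating; Firm 2 loses 14 − 11 = 3. Product = 1·3 = 3.
30 > 3, so both Standard C is risk-dominant. Firm 1's payoff there is 7.

7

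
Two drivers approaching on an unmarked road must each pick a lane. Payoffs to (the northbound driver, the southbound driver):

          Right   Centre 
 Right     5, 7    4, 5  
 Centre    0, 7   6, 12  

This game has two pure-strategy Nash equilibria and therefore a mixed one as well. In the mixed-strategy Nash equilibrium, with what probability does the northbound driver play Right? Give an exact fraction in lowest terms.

5/7

The northbound driver's mix p on Right must make the southbound driver indifferent between Right and Centre.
The southbound driver's payoff from Right: 7p + 7(1−p). From Centre: 5p + 12(1−p).
Set equal: 2p = 5(1−p) → p = 5/7.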